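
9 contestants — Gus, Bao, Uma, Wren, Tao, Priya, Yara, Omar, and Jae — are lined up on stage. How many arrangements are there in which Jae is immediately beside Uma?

80640

Glue Jae and Uma into one block (2 internal orders), leaving 8 units to arrange in a row.
So the count is 2·(8)! = 80640.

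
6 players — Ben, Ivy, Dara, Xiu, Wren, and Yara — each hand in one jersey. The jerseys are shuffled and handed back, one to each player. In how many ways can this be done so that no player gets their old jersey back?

Let Aᵢ be the assignments in which player i gets their old jersey. We want the size of the complement of A₁∪…∪A_6.
By inclusion–exclusion this is Σ_{j=0}^{6} (−1)^j C(6,j)·(6−j)!.
Computing: 720 − 720 + 360 − 120 + 30 − 6 + 1 = 265.

265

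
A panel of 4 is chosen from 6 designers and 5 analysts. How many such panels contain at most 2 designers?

Split by how many designers are chosen (0 through 2).
Sum: C(6,0)·C(5,4) + C(6,1)·C(5,3) + C(6,2)·C(5,2) = 5 + 60 + 150 = 215.

215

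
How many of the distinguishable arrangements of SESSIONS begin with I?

210

Fix I in the first position and arrange the remaining 7 letters.
Those 7 letters have S appearing 4 times, giving (7)!/(4!) = 210.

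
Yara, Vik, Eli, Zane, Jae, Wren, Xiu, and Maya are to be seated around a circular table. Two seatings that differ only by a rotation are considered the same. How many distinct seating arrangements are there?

5040

Seat Yara anywhere (absorbing the rotational symmetry), then permute the other 7: (7)! = 5040.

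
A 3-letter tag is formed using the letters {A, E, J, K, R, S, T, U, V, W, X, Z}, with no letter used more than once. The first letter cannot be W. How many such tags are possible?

1210

The first letter has 12−1 = 11 choices (anything except W).
The remaining 2 letters are filled from the other 11 symbols without repetition: 11 × 10 = 110.
Total: 11 × 110 = 1210.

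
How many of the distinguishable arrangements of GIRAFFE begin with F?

With the first slot taken by F, it remains to arrange the other 6 letters (GIRAFE).
Those 6 letters are all distinct, giving (6)! = 720.

720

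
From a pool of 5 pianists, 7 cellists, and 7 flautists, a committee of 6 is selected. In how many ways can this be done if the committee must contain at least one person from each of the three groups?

With no constraint there are C(19,6) = 27132 possible selections.
Subtract selections that omit an entire group: no pianists → C(14,6) = 3003; no cellists → C(12,6) = 924; no flautists → C(12,6) = 924.
Add back selections omitting two groups (i.e. drawn from a single group): C(5,6) + C(7,6) + C(7,6) = 14.
By inclusion–exclusion: 27132 − 4851 + 14 = 22295.

22295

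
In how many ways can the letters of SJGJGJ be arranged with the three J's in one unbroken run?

Treat the 3 copies of J as a single block. The multiset to arrange is then {JJJ, G, G, S}, 4 items in all.
That gives (4)!/(2!) = 12 arrangements.

12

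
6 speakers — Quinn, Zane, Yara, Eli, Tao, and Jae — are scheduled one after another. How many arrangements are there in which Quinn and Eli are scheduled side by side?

Place the 4 others and the Quinn-Eli pair as 5 objects in a line; the pair has 2 internal arrangements.
So the count is 2·(5)! = 240.

240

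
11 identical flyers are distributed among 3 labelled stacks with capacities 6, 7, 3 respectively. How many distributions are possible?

18

Ignoring the caps, the number of non-negative solutions to x_1+…+x_3 = 11 is C(13,2) = 78.
Subtract solutions that violate a single cap (substitute x_i' = x_i − (cap_i+1)): x_1 ≥ 7 gives C(6,2) = 15; x_2 ≥ 8 gives C(5,2) = 10; x_3 ≥ 4 gives C(9,2) = 36. Together 61.
Add back pairs where two caps are both exceeded: 0 + 1 + 0 = 1.
By inclusion–exclusion the count is 78 − 61 + 1 = 18.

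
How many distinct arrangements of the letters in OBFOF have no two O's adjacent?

There are 5!/(2!·2!) = 30 arrangements of OBFOF in total.
Arrangements with the O's together: treat OO as one letter, giving (4)!/(2!) = 12.
Subtracting, 30 − 12 = 18 arrangements keep the O's apart.

18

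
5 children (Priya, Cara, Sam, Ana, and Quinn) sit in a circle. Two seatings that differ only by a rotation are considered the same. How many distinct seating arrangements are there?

Seat Priya anywhere (absorbing the rotational symmetry), then permute the other 4: (4)! = 24.

24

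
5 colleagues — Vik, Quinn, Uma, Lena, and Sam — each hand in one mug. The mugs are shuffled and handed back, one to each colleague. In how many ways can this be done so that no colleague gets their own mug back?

44

This is the derangement count D_5: permutations of 5 items with no fixed point.
By inclusion–exclusion this is Σ_{j=0}^{5} (−1)^j C(5,j)·(5−j)!.
Computing: 120 − 120 + 60 − 20 + 5 − 1 = 44.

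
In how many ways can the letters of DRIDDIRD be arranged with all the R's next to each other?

Treat the 2 copies of R as a single block. The multiset to arrange is then {RR, D, D, D, D, I, I}, 7 items in all.
That gives (7)!/(4!·2!) = 105 arrangements.

105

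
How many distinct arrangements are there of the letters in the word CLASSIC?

1260

The 7 letters of CLASSIC have repeats: C appearing twice and S appearing twice.
Dividing 7! = 5040 by 2!·2! = 4 for the repeated letters gives 1260.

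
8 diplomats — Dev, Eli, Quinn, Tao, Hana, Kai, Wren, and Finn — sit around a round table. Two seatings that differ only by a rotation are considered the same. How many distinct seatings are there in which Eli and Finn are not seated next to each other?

All circular seatings of 8 people number (7)! = 5040.
Those with Eli next to Finn: fuse the pair into one unit and seat 7 units around a circle — 2·(6)! = 1440.
Subtracting, 5040 − 1440 = 3600.

3600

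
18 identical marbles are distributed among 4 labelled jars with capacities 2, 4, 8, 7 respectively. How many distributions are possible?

Without the upper bounds there are C(21,3) = 1330 ways to split 18 among 4 jars.
Subtract solutions that violate a single cap (substitute x_i' = x_i − (cap_i+1)): x_1 ≥ 3 gives C(18,3) = 816; x_2 ≥ 5 gives C(16,3) = 560; x_3 ≥ 9 gives C(12,3) = 220; x_4 ≥ 8 gives C(13,3) = 286. Together 1882.
Add back pairs where two caps are both exceeded: 286 + 84 + 120 + 35 + 56 + 4 = 585.
Subtract triples: 4 + 10 + 0 + 0 = 14.
By inclusion–exclusion the count is 1330 − 1882 + 585 − 14 = 19.

19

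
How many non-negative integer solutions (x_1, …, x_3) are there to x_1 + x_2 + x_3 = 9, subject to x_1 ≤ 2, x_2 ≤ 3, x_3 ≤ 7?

Ignoring the caps, the number of non-negative solutions to x_1+…+x_3 = 9 is C(11,2) = 55.
Subtract solutions that violate a single cap (substitute x_i' = x_i − (cap_i+1)): x_1 ≥ 3 gives C(8,2) = 28; x_2 ≥ 4 gives C(7,2) = 21; x_3 ≥ 8 gives C(3,2) = 3. Together 52.
Add back pairs where two caps are both exceeded: 6 + 0 + 0 = 6.
By inclusion–exclusion the count is 55 − 52 + 6 = 9.

9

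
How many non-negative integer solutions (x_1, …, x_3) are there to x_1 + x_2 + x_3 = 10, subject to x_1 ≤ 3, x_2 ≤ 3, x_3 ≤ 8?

Without the upper bounds there are C(12,2) = 66 ways to split 10 among 3 variables.
Subtract solutions that violate a single cap (substitute x_i' = x_i − (cap_i+1)): x_1 ≥ 4 gives C(8,2) = 28; x_2 ≥ 4 gives C(8,2) = 28; x_3 ≥ 9 gives C(3,2) = 3. Together 59.
Add back pairs where two caps are both exceeded: 6 + 0 + 0 = 6.
By inclusion–exclusion the count is 66 − 59 + 6 = 13.

13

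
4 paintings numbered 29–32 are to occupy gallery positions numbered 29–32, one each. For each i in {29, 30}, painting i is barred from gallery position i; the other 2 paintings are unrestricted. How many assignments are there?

Let Aᵢ (for i ∈ {29, 30}) be the placements that put painting i in its forbidden gallery position. Any j of these fix j positions, leaving (4−j)! ways to fill the rest, and there are C(2,j) ways to pick which j.
By inclusion–exclusion, the number of valid placements is Σ_{j=0}^{2} (−1)^j C(2,j)·(4−j)!.
Computing: 24 − 12 + 2 = 14.

14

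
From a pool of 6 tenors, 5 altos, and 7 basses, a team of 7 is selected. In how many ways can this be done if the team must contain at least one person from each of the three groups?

28987

Unrestricted: C(18,7) = 31824 ways to pick any 7 of the 18.
Subtract selections that omit an entire group: no tenors → C(12,7) = 792; no altos → C(13,7) = 1716; no basses → C(11,7) = 330.
Add back selections omitting two groups (i.e. drawn from a single group): C(6,7) + C(5,7) + C(7,7) = 1.
By inclusion–exclusion: 31824 − 2838 + 1 = 28987.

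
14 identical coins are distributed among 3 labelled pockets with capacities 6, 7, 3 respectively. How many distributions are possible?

Without the upper bounds there are C(16,2) = 120 ways to split 14 among 3 pockets.
Subtract solutions that violate a single cap (substitute x_i' = x_i − (cap_i+1)): x_1 ≥ 7 gives C(9,2) = 36; x_2 ≥ 8 gives C(8,2) = 28; x_3 ≥ 4 gives C(12,2) = 66. Together 130.
Add back pairs where two caps are both exceeded: 0 + 10 + 6 = 16.
By inclusion–exclusion the count is 120 − 130 + 16 = 6.

6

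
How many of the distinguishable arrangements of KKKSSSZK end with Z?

35

With the last slot taken by Z, it remains to arrange the other 7 letters (KKKSSSK).
Those 7 letters have K appearing 4 times and S appearing 3 times, giving (7)!/(4!·3!) = 35.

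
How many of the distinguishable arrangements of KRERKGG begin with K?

180

With the first slot taken by K, it remains to arrange the other 6 letters (RERKGG).
Those 6 letters have G appearing twice and R appearing twice, giving (6)!/(2!·2!) = 180.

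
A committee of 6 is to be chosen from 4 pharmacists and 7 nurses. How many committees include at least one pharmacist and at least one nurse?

Total 6-person selections from all 11: C(11,6) = 462.
Subtract selections that omit an entire group: no pharmacists → C(7,6) = 7; no nurses → C(4,6) = 0.
Both groups omitted at once is impossible, so 462 − 7 = 455.

455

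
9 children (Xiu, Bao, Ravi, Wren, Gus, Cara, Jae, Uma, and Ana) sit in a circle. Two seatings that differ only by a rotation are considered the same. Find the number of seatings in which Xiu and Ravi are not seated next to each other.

30240

Without the restriction there are (8)! = 40320 seatings.
Those with Xiu next to Ravi: fuse the pair into one unit and seat 8 units around a circle — 2·(7)! = 10080.
Subtracting, 40320 − 10080 = 30240.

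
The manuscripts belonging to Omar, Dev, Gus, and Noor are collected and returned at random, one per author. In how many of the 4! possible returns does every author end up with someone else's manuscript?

Let Aᵢ be the assignments in which author i gets their own manuscript. We want the size of the complement of A₁∪…∪A_4.
By inclusion–exclusion this is Σ_{j=0}^{4} (−1)^j C(4,j)·(4−j)!.
Computing: 24 − 24 + 12 − 4 + 1 = 9.

9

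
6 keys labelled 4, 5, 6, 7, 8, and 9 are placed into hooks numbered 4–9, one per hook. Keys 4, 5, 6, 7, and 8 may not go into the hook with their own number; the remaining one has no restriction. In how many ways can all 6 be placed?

309

Let Aᵢ (for 4 ≤ i ≤ 8) be the placements that put key i in its forbidden hook. Any j of these fix j positions, leaving (6−j)! ways to fill the rest, and there are C(5,j) ways to pick which j.
By inclusion–exclusion, the number of valid placements is Σ_{j=0}^{5} (−1)^j C(5,j)·(6−j)!.
Computing: 720 − 600 + 240 − 60 + 10 − 1 = 309.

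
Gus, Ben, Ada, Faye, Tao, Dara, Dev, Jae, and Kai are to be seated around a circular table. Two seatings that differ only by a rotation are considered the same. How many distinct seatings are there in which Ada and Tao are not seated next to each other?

Without the restriction there are (8)! = 40320 seatings.
Seatings with Ada beside Tao: treat them as a block with 2 internal orders, giving 2 × (7)! = 10080.
Subtracting, 40320 − 10080 = 30240.

30240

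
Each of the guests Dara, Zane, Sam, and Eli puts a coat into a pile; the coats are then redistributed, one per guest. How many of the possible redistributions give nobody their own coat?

Let Aᵢ be the assignments in which guest i gets their own coat. We want the size of the complement of A₁∪…∪A_4.
By inclusion–exclusion this is Σ_{j=0}^{4} (−1)^j C(4,j)·(4−j)!.
Computing: 24 − 24 + 12 − 4 + 1 = 9.

9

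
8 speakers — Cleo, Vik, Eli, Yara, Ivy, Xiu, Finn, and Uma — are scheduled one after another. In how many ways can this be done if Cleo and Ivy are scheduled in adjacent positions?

10080

Place the 6 others and the Cleo-Ivy pair as 7 objects in a line; the pair has 2 internal arrangements.
That gives 2 × 7! = 2 × 5040 = 10080.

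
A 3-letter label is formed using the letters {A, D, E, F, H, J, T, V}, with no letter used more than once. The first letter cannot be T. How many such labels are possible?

294

The first letter has 8−1 = 7 choices (anything except T).
The remaining 2 letters are filled from the other 7 symbols without repetition: 7 × 6 = 42.
Total: 7 × 42 = 294.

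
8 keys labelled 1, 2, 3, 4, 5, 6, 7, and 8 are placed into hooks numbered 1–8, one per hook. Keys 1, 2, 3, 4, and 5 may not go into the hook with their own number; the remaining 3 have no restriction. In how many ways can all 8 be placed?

21234

Let Aᵢ (for 1 ≤ i ≤ 5) be the placements that put key i in its forbidden hook. Any j of these fix j positions, leaving (8−j)! ways to fill the rest, and there are C(5,j) ways to pick which j.
By inclusion–exclusion, the number of valid placements is Σ_{j=0}^{5} (−1)^j C(5,j)·(8−j)!.
Computing: 40320 − 25200 + 7200 − 1200 + 120 − 6 = 21234.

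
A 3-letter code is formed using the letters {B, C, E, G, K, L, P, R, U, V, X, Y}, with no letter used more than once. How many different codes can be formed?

1320

With no repetition, fill the 3 letters in order: 12 choices, then 11, down to 10.
12 × 11 × 10 = 1320.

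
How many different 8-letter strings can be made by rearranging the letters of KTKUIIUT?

2520

KTKUIIUT has 8 letters with I appearing twice, K appearing twice, T appearing twice, and U appearing twice.
So there are 8! / (2!·2!·2!·2!) = 2520 distinguishable arrangements.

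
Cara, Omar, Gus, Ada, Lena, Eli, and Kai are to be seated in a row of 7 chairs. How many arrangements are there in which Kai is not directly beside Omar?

Of the 7! = 5040 arrangements, those with Kai and Omar adjacent number 2 × 6! = 1440 (treat the pair as a block with 2 internal orders).
Complementary counting: 5040 − 1440 = 3600.

3600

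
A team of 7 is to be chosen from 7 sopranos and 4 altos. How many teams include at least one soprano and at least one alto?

With no constraint there are C(11,7) = 330 possible selections.
Subtract selections that omit an entire group: no sopranos → C(4,7) = 0; no altos → C(7,7) = 1.
Both groups omitted at once is impossible, so 330 − 1 = 329.

329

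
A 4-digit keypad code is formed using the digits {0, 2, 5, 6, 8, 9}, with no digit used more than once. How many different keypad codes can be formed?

This is a permutation of 4 out of 6: P(6,4) = 6!/2!.
That product is 6 × 5 × 4 × 3 = 360.

360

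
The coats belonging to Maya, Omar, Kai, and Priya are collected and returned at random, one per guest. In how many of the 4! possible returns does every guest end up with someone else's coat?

Let Aᵢ be the assignments in which guest i gets their own coat. We want the size of the complement of A₁∪…∪A_4.
By inclusion–exclusion this is Σ_{j=0}^{4} (−1)^j C(4,j)·(4−j)!.
Computing: 24 − 24 + 12 − 4 + 1 = 9.

9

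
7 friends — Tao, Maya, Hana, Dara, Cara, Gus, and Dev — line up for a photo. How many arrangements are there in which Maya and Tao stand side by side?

1440

Glue Maya and Tao into one block (2 internal orders), leaving 6 units to arrange in a row.
So the count is 2·(6)! = 1440.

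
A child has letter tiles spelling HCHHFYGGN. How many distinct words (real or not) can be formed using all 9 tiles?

30240

The 9 letters of HCHHFYGGN have repeats: G appearing twice and H appearing 3 times.
So there are 9! / (3!·2!) = 30240 distinguishable arrangements.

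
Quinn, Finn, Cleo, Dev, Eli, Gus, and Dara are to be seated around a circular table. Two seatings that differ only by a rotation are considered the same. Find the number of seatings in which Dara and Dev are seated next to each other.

240

Treat {Dara, Dev} as one unit (2 internal orders) and seat the resulting 6 units around the table: (5)! circular arrangements.
So 2 × (5)! = 2 × 120 = 240.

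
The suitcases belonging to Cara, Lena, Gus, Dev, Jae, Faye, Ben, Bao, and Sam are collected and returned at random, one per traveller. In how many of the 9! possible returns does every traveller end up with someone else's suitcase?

133496

Let Aᵢ be the assignments in which traveller i gets their own suitcase. We want the size of the complement of A₁∪…∪A_9.
By inclusion–exclusion this is Σ_{j=0}^{9} (−1)^j C(9,j)·(9−j)!.
Computing: 362880 − 362880 + 181440 − 60480 + 15120 − 3024 + 504 − 72 + 9 − 1 = 133496.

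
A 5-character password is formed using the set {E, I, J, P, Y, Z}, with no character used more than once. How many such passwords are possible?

720

This is a permutation of 5 out of 6: P(6,5) = 6!/1!.
That product is 6 × 5 × 4 × 3 × 2 = 720.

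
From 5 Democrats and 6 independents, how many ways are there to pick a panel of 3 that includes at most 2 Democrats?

Split by how many Democrats are chosen (0 through 2).
Sum: C(5,0)·C(6,3) + C(5,1)·C(6,2) + C(5,2)·C(6,1) = 20 + 75 + 60 = 155.

155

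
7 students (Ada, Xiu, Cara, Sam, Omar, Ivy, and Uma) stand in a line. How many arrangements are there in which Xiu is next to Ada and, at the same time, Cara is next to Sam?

480

Treat {Xiu,Ada} as one block (2 orders) and {Cara,Sam} as another (2 orders).
That leaves 5 units to arrange: 2 × 2 × 5! = 4 × 120 = 480.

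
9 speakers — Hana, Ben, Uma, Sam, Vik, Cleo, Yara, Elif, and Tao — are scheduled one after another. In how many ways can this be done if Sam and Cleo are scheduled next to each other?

80640

Treat {Sam, Cleo} as a single unit. There are 8 units to order, and the pair itself can be ordered 2 ways.
So the count is 2·(8)! = 80640.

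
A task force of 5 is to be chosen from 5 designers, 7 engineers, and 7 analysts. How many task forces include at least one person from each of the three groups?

8085

With no constraint there are C(19,5) = 11628 possible selections.
Subtract selections that omit an entire group: no designers → C(14,5) = 2002; no engineers → C(12,5) = 792; no analysts → C(12,5) = 792.
Add back selections omitting two groups (i.e. drawn from a single group): C(5,5) + C(7,5) + C(7,5) = 43.
By inclusion–exclusion: 11628 − 3586 + 43 = 8085.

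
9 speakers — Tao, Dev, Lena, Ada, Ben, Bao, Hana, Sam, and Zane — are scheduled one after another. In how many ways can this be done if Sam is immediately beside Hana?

80640

Glue Sam and Hana into one block (2 internal orders), leaving 8 units to arrange in a row.
That gives 2 × 8! = 2 × 40320 = 80640.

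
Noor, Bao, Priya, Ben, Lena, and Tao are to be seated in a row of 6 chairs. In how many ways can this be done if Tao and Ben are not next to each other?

480

There are 6! = 720 arrangements in all. If Tao and Ben are adjacent, merging them into one block gives 2·(5)! = 240 arrangements.
So 720 − 240 = 480 arrangements keep them apart.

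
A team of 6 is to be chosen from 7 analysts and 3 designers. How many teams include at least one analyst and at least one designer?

203

Unrestricted: C(10,6) = 210 ways to pick any 6 of the 10.
Selections missing a whole group: no analysts → C(3,6) = 0; no designers → C(7,6) = 7.
Both groups omitted at once is impossible, so 210 − 7 = 203.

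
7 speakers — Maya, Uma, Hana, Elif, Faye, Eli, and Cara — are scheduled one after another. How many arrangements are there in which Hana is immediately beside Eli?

Glue Hana and Eli into one block (2 internal orders), leaving 6 units to arrange in a row.
That gives 2 × 6! = 2 × 720 = 1440.

1440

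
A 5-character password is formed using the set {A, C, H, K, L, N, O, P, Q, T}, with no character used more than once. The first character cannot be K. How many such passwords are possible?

27216

The first character has 10−1 = 9 choices (anything except K).
The remaining 4 characters are filled from the other 9 symbols without repetition: 9 × 8 × 7 × 6 = 3024.
Total: 9 × 3024 = 27216.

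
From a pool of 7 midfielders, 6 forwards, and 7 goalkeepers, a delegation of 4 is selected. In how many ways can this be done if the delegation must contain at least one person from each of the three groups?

2499

Unrestricted: C(20,4) = 4845 ways to pick any 4 of the 20.
Subtract selections that omit an entire group: no midfielders → C(13,4) = 715; no forwards → C(14,4) = 1001; no goalkeepers → C(13,4) = 715.
Add back selections omitting two groups (i.e. drawn from a single group): C(7,4) + C(6,4) + C(7,4) = 85.
By inclusion–exclusion: 4845 − 2431 + 85 = 2499.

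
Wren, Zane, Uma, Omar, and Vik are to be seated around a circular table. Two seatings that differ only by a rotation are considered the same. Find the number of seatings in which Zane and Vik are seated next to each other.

Glue Zane and Vik into a block (2 internal orders). Seating 4 units around a circle gives (3)! arrangements.
So 2 × (3)! = 2 × 6 = 12.

12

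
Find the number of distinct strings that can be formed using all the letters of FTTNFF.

60

Letter multiplicities in FTTNFF: F×3, N×1, T×2.
The number of distinct arrangements is 6!/(3!·2!) = 720/12 = 60.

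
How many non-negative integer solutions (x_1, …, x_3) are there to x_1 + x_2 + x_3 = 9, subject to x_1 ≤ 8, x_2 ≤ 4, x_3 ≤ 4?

Without the upper bounds there are C(11,2) = 55 ways to split 9 among 3 variables.
Subtract solutions that violate a single cap (substitute x_i' = x_i − (cap_i+1)): x_1 ≥ 9 gives C(2,2) = 1; x_2 ≥ 5 gives C(6,2) = 15; x_3 ≥ 5 gives C(6,2) = 15. Together 31.
No two caps can be exceeded simultaneously, so the pair terms are all 0.
By inclusion–exclusion the count is 55 − 31 + 0 = 24.

24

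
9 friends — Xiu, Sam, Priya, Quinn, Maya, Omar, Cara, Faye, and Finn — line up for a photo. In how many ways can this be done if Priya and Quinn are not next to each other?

Of the 9! = 362880 arrangements, those with Priya and Quinn adjacent number 2 × 8! = 80640 (treat the pair as a block with 2 internal orders).
So 362880 − 80640 = 282240 arrangements keep them apart.

282240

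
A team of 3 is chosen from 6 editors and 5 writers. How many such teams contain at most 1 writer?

95

Split by how many writers are chosen (0 through 1).
Sum: C(5,0)·C(6,3) + C(5,1)·C(6,2) = 20 + 75 = 95.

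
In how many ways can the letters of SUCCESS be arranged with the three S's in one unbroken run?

Treat the 3 copies of S as a single block. The multiset to arrange is then {SSS, C, C, E, U}, 5 items in all.
That gives (5)!/(2!) = 60 arrangements.

60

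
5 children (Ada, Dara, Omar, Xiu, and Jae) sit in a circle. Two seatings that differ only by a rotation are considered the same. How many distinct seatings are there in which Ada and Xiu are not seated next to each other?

Without the restriction there are (4)! = 24 seatings.
Those with Ada next to Xiu: fuse the pair into one unit and seat 4 units around a circle — 2·(3)! = 12.
Subtracting, 24 − 12 = 12.

12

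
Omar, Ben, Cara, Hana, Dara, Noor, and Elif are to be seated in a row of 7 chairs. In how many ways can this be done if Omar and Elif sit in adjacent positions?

1440

Glue Omar and Elif into one block (2 internal orders), leaving 6 units to arrange in a row.
That gives 2 × 6! = 2 × 720 = 1440.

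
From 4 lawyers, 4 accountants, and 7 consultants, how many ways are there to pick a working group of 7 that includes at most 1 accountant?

2178

Split by how many accountants are chosen (0 through 1).
Sum: C(4,0)·C(11,7) + C(4,1)·C(11,6) = 330 + 1848 = 2178.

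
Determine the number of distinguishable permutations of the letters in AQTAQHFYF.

45360

The 9 letters of AQTAQHFYF have repeats: A appearing twice, F appearing twice, and Q appearing twice.
So there are 9! / (2!·2!·2!) = 45360 distinguishable arrangements.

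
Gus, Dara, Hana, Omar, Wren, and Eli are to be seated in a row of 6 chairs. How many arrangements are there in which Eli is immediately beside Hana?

Glue Eli and Hana into one block (2 internal orders), leaving 5 units to arrange in a row.
So the count is 2·(5)! = 240.

240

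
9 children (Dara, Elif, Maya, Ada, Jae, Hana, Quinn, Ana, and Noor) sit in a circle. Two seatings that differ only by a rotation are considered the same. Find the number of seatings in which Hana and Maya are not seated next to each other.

30240

Without the restriction there are (8)! = 40320 seatings.
Seatings with Hana beside Maya: treat them as a block with 2 internal orders, giving 2 × (7)! = 10080.
Subtracting, 40320 − 10080 = 30240.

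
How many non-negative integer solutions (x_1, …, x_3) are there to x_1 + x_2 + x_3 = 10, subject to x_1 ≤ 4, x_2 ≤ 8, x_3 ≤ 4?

Ignoring the caps, the number of non-negative solutions to x_1+…+x_3 = 10 is C(12,2) = 66.
Subtract solutions that violate a single cap (substitute x_i' = x_i − (cap_i+1)): x_1 ≥ 5 gives C(7,2) = 21; x_2 ≥ 9 gives C(3,2) = 3; x_3 ≥ 5 gives C(7,2) = 21. Together 45.
Add back pairs where two caps are both exceeded: 0 + 1 + 0 = 1.
By inclusion–exclusion the count is 66 − 45 + 1 = 22.

22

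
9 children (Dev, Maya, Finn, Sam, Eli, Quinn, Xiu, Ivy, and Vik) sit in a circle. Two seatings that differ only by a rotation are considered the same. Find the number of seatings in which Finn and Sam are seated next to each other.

10080

Treat {Finn, Sam} as one unit (2 internal orders) and seat the resulting 8 units around the table: (7)! circular arrangements.
So 2 × (7)! = 2 × 5040 = 10080.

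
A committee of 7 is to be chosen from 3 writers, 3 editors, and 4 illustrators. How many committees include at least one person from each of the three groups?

Total 7-person selections from all 10: C(10,7) = 120.
Selections missing a whole group: no writers → C(7,7) = 1; no editors → C(7,7) = 1; no illustrators → C(6,7) = 0.
Add back selections omitting two groups (i.e. drawn from a single group): C(3,7) + C(3,7) + C(4,7) = 0.
By inclusion–exclusion: 120 − 2 + 0 = 118.

118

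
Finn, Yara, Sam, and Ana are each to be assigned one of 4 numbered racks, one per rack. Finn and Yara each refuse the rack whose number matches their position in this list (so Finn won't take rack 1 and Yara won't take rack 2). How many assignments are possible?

14

Let Aᵢ (for i ∈ {1, 2}) be the placements that put person i in their forbidden rack. Any j of these fix j positions, leaving (4−j)! ways to fill the rest, and there are C(2,j) ways to pick which j.
By inclusion–exclusion, the number of valid placements is Σ_{j=0}^{2} (−1)^j C(2,j)·(4−j)!.
Computing: 24 − 12 + 2 = 14.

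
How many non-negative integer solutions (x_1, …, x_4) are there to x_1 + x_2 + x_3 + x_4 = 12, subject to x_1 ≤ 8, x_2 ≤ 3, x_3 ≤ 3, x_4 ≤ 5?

By stars and bars, unrestricted non-negative solutions to x_1+…+x_4 = 12 number C(12+3,3) = 455.
Subtract solutions that violate a single cap (substitute x_i' = x_i − (cap_i+1)): x_1 ≥ 9 gives C(6,3) = 20; x_2 ≥ 4 gives C(11,3) = 165; x_3 ≥ 4 gives C(11,3) = 165; x_4 ≥ 6 gives C(9,3) = 84. Together 434.
Add back pairs where two caps are both exceeded: 0 + 0 + 0 + 35 + 10 + 10 = 55.
By inclusion–exclusion the count is 455 − 434 + 55 = 76.

76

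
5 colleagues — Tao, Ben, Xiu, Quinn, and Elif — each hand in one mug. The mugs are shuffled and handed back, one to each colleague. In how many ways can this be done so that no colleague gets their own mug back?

Count assignments avoiding every fixed point. For any j of the 5 colleagues fixed to their own mug, the other 5−j can be arranged in (5−j)! ways.
By inclusion–exclusion this is Σ_{j=0}^{5} (−1)^j C(5,j)·(5−j)!.
Computing: 120 − 120 + 60 − 20 + 5 − 1 = 44.

44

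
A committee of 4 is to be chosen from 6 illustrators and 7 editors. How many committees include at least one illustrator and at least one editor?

Total 4-person selections from all 13: C(13,4) = 715.
Subtract selections that omit an entire group: no illustrators → C(7,4) = 35; no editors → C(6,4) = 15.
Both groups omitted at once is impossible, so 715 − 50 = 665.

665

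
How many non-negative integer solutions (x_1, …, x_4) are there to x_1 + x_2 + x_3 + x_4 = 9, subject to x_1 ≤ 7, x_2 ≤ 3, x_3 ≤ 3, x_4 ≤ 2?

44

Ignoring the caps, the number of non-negative solutions to x_1+…+x_4 = 9 is C(12,3) = 220.
Subtract solutions that violate a single cap (substitute x_i' = x_i − (cap_i+1)): x_1 ≥ 8 gives C(4,3) = 4; x_2 ≥ 4 gives C(8,3) = 56; x_3 ≥ 4 gives C(8,3) = 56; x_4 ≥ 3 gives C(9,3) = 84. Together 200.
Add back pairs where two caps are both exceeded: 0 + 0 + 0 + 4 + 10 + 10 = 24.
By inclusion–exclusion the count is 220 − 200 + 24 = 44.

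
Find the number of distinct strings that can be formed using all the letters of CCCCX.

CCCCX has 5 letters with C appearing 4 times.
So there are 5! / (4!) = 5 distinguishable arrangements.

5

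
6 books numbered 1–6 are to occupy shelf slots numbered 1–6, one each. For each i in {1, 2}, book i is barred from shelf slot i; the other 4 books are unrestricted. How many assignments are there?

504

Let Aᵢ (for i ∈ {1, 2}) be the placements that put book i in its forbidden shelf slot. Any j of these fix j positions, leaving (6−j)! ways to fill the rest, and there are C(2,j) ways to pick which j.
By inclusion–exclusion, the number of valid placements is Σ_{j=0}^{2} (−1)^j C(2,j)·(6−j)!.
Computing: 720 − 240 + 24 = 504.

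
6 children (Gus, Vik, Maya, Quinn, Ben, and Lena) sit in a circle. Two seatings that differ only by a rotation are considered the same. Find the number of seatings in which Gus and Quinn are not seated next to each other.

72

All circular seatings of 6 people number (5)! = 120.
Seatings with Gus beside Quinn: treat them as a block with 2 internal orders, giving 2 × (4)! = 48.
Subtracting, 120 − 48 = 72.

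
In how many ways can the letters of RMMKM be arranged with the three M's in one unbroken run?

Treat the 3 copies of M as a single block. The multiset to arrange is then {MMM, K, R}, 3 items in all.
All 3 items are distinct, so there are (3)! = 6 arrangements.

6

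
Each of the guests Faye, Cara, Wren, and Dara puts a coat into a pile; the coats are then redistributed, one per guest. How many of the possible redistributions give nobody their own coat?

9

This is the derangement count D_4: permutations of 4 items with no fixed point.
By inclusion–exclusion this is Σ_{j=0}^{4} (−1)^j C(4,j)·(4−j)!.
Computing: 24 − 24 + 12 − 4 + 1 = 9.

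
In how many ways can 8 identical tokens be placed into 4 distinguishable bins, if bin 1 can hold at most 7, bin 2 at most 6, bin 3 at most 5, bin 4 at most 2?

94

Without the upper bounds there are C(11,3) = 165 ways to split 8 among 4 bins.
Subtract solutions that violate a single cap (substitute x_i' = x_i − (cap_i+1)): x_1 ≥ 8 gives C(3,3) = 1; x_2 ≥ 7 gives C(4,3) = 4; x_3 ≥ 6 gives C(5,3) = 10; x_4 ≥ 3 gives C(8,3) = 56. Together 71.
No two caps can be exceeded simultaneously, so the pair terms are all 0.
By inclusion–exclusion the count is 165 − 71 + 0 = 94.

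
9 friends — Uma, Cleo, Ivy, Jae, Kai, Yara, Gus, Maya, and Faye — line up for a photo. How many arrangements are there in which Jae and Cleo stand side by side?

Treat {Jae, Cleo} as a single unit. There are 8 units to order, and the pair itself can be ordered 2 ways.
That gives 2 × 8! = 2 × 40320 = 80640.

80640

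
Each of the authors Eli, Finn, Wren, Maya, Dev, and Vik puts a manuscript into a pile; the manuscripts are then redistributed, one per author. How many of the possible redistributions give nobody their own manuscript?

Count assignments avoiding every fixed point. For any j of the 6 authors fixed to their own manuscript, the other 6−j can be arranged in (6−j)! ways.
By inclusion–exclusion this is Σ_{j=0}^{6} (−1)^j C(6,j)·(6−j)!.
Computing: 720 − 720 + 360 − 120 + 30 − 6 + 1 = 265.

265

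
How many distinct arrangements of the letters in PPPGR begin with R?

4

Fix R in the first position and arrange the remaining 4 letters.
Those 4 letters have P appearing 3 times, giving (4)!/(3!) = 4.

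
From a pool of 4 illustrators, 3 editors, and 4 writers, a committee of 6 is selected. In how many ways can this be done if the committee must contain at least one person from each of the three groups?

Unrestricted: C(11,6) = 462 ways to pick any 6 of the 11.
Subtract selections that omit an entire group: no illustrators → C(7,6) = 7; no editors → C(8,6) = 28; no writers → C(7,6) = 7.
Add back selections omitting two groups (i.e. drawn from a single group): C(4,6) + C(3,6) + C(4,6) = 0.
By inclusion–exclusion: 462 − 42 + 0 = 420.

420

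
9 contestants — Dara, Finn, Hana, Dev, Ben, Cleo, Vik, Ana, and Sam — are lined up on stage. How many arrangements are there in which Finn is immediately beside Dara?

80640

Glue Finn and Dara into one block (2 internal orders), leaving 8 units to arrange in a row.
That gives 2 × 8! = 2 × 40320 = 80640.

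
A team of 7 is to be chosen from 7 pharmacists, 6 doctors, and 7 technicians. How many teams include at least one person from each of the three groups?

Total 7-person selections from all 20: C(20,7) = 77520.
Subtract selections that omit an entire group: no pharmacists → C(13,7) = 1716; no doctors → C(14,7) = 3432; no technicians → C(13,7) = 1716.
Add back selections omitting two groups (i.e. drawn from a single group): C(7,7) + C(6,7) + C(7,7) = 2.
By inclusion–exclusion: 77520 − 6864 + 2 = 70658.

70658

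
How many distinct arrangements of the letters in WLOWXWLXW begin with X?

840

Fix X in the first position and arrange the remaining 8 letters.
Those 8 letters have L appearing twice and W appearing 4 times, giving (8)!/(4!·2!) = 840.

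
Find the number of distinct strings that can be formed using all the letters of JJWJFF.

60

The 6 letters of JJWJFF have repeats: F appearing twice and J appearing 3 times.
The number of distinct arrangements is 6!/(3!·2!) = 720/12 = 60.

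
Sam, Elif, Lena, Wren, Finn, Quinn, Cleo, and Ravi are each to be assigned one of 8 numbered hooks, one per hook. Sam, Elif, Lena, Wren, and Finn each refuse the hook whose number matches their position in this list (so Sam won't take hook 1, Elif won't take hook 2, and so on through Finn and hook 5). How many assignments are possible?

21234

Let Aᵢ (for 1 ≤ i ≤ 5) be the placements that put person i in their forbidden hook. Any j of these fix j positions, leaving (8−j)! ways to fill the rest, and there are C(5,j) ways to pick which j.
By inclusion–exclusion, the number of valid placements is Σ_{j=0}^{5} (−1)^j C(5,j)·(8−j)!.
Computing: 40320 − 25200 + 7200 − 1200 + 120 − 6 = 21234.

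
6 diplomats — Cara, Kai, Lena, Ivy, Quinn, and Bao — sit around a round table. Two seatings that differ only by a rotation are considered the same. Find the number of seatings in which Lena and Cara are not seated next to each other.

72

Without the restriction there are (5)! = 120 seatings.
Seatings with Lena beside Cara: treat them as a block with 2 internal orders, giving 2 × (4)! = 48.
Subtracting, 120 − 48 = 72.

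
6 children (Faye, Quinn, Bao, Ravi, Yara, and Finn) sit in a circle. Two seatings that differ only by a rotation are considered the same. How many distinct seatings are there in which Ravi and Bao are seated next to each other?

48

Glue Ravi and Bao into a block (2 internal orders). Seating 5 units around a circle gives (4)! arrangements.
So 2 × (4)! = 2 × 24 = 48.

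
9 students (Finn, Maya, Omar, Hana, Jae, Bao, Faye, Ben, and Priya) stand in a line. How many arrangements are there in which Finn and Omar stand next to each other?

Place the 7 others and the Finn-Omar pair as 8 objects in a line; the pair has 2 internal arrangements.
So the count is 2·(8)! = 80640.

80640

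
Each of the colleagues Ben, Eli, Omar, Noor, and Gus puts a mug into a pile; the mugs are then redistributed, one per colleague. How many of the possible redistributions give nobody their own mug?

Let Aᵢ be the assignments in which colleague i gets their own mug. We want the size of the complement of A₁∪…∪A_5.
By inclusion–exclusion this is Σ_{j=0}^{5} (−1)^j C(5,j)·(5−j)!.
Computing: 120 − 120 + 60 − 20 + 5 − 1 = 44.

44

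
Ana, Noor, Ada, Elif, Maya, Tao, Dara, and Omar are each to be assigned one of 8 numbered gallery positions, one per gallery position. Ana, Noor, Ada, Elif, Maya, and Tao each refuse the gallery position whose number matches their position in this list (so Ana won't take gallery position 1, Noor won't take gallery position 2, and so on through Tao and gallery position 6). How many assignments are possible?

Let Aᵢ (for 1 ≤ i ≤ 6) be the placements that put person i in their forbidden gallery position. Any j of these fix j positions, leaving (8−j)! ways to fill the rest, and there are C(6,j) ways to pick which j.
By inclusion–exclusion, the number of valid placements is Σ_{j=0}^{6} (−1)^j C(6,j)·(8−j)!.
Computing: 40320 − 30240 + 10800 − 2400 + 360 − 36 + 2 = 18806.

18806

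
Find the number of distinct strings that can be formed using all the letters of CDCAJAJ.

630

The 7 letters of CDCAJAJ have repeats: A appearing twice, C appearing twice, and J appearing twice.
The number of distinct arrangements is 7!/(2!·2!·2!) = 5040/8 = 630.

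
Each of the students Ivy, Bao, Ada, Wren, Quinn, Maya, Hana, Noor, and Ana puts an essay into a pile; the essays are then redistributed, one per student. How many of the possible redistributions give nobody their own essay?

133496

Count assignments avoiding every fixed point. For any j of the 9 students fixed to their own essay, the other 9−j can be arranged in (9−j)! ways.
By inclusion–exclusion this is Σ_{j=0}^{9} (−1)^j C(9,j)·(9−j)!.
Computing: 362880 − 362880 + 181440 − 60480 + 15120 − 3024 + 504 − 72 + 9 − 1 = 133496.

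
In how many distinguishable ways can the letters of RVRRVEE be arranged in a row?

The 7 letters of RVRRVEE have repeats: E appearing twice, R appearing 3 times, and V appearing twice.
Dividing 7! = 5040 by 3!·2!·2! = 24 for the repeated letters gives 210.

210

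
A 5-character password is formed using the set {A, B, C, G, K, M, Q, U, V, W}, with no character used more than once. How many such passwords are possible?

30240

With no repetition, fill the 5 characters in order: 10 choices, then 9, down to 6.
That product is 10 × 9 × 8 × 7 × 6 = 30240.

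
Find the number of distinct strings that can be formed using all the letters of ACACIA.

ACACIA has 6 letters with A appearing 3 times and C appearing twice.
Dividing 6! = 720 by 3!·2! = 12 for the repeated letters gives 60.

60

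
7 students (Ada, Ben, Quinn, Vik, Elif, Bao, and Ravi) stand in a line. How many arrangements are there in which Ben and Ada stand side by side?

Glue Ben and Ada into one block (2 internal orders), leaving 6 units to arrange in a row.
That gives 2 × 6! = 2 × 720 = 1440.

1440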